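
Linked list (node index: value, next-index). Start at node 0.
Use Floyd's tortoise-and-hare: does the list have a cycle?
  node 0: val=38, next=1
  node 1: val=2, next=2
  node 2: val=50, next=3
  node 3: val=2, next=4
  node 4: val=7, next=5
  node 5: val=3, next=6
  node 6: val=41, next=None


Floyd's tortoise (slow, +1) and hare (fast, +2):
  init: slow=0, fast=0
  step 1: slow=1, fast=2
  step 2: slow=2, fast=4
  step 3: slow=3, fast=6
  step 4: fast -> None, no cycle

Cycle: no


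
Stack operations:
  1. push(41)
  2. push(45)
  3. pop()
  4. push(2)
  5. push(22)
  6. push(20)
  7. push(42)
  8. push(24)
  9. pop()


push(41) -> [41]
push(45) -> [41, 45]
pop()->45, [41]
push(2) -> [41, 2]
push(22) -> [41, 2, 22]
push(20) -> [41, 2, 22, 20]
push(42) -> [41, 2, 22, 20, 42]
push(24) -> [41, 2, 22, 20, 42, 24]
pop()->24, [41, 2, 22, 20, 42]

Final stack: [41, 2, 22, 20, 42]


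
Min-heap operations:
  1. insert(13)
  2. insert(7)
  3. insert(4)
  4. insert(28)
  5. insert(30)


insert(13) -> [13]
insert(7) -> [7, 13]
insert(4) -> [4, 13, 7]
insert(28) -> [4, 13, 7, 28]
insert(30) -> [4, 13, 7, 28, 30]

Final heap: [4, 13, 7, 28, 30]


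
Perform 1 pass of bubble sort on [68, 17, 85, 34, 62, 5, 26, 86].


Initial: [68, 17, 85, 34, 62, 5, 26, 86]
Pass 1: [17, 68, 34, 62, 5, 26, 85, 86] (5 swaps)

After 1 pass: [17, 68, 34, 62, 5, 26, 85, 86]


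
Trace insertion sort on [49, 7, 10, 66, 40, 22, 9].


Initial: [49, 7, 10, 66, 40, 22, 9]
Insert 7: [7, 49, 10, 66, 40, 22, 9]
Insert 10: [7, 10, 49, 66, 40, 22, 9]
Insert 66: [7, 10, 49, 66, 40, 22, 9]
Insert 40: [7, 10, 40, 49, 66, 22, 9]
Insert 22: [7, 10, 22, 40, 49, 66, 9]
Insert 9: [7, 9, 10, 22, 40, 49, 66]

Sorted: [7, 9, 10, 22, 40, 49, 66]


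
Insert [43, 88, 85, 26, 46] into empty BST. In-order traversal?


Insert 43: root
Insert 88: R from 43
Insert 85: R from 43 -> L from 88
Insert 26: L from 43
Insert 46: R from 43 -> L from 88 -> L from 85

In-order: [26, 43, 46, 85, 88]


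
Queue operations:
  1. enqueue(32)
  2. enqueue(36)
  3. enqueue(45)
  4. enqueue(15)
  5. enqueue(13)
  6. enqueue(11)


enqueue(32) -> [32]
enqueue(36) -> [32, 36]
enqueue(45) -> [32, 36, 45]
enqueue(15) -> [32, 36, 45, 15]
enqueue(13) -> [32, 36, 45, 15, 13]
enqueue(11) -> [32, 36, 45, 15, 13, 11]

Final queue: [32, 36, 45, 15, 13, 11]


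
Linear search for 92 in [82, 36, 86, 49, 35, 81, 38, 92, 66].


i=0: 82!=92
i=1: 36!=92
i=2: 86!=92
i=3: 49!=92
i=4: 35!=92
i=5: 81!=92
i=6: 38!=92
i=7: 92==92 found!

Found at 7, 8 comps


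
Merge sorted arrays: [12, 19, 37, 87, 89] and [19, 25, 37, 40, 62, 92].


Take 12 from A
Take 19 from A
Take 19 from B
Take 25 from B
Take 37 from A
Take 37 from B
Take 40 from B
Take 62 from B
Take 87 from A
Take 89 from A

Merged: [12, 19, 19, 25, 37, 37, 40, 62, 87, 89, 92]


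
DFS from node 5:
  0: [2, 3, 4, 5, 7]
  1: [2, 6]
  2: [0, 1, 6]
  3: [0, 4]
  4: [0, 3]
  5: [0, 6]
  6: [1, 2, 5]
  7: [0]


Visit 5, push [6, 0]
Visit 0, push [7, 4, 3, 2]
Visit 2, push [6, 1]
Visit 1, push [6]
Visit 6, push []
Visit 3, push [4]
Visit 4, push []
Visit 7, push []

DFS order: [5, 0, 2, 1, 6, 3, 4, 7]


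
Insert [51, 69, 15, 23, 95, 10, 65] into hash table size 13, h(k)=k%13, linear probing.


Insert 51: h=12 -> slot 12
Insert 69: h=4 -> slot 4
Insert 15: h=2 -> slot 2
Insert 23: h=10 -> slot 10
Insert 95: h=4, 1 probes -> slot 5
Insert 10: h=10, 1 probes -> slot 11
Insert 65: h=0 -> slot 0

Table: [65, None, 15, None, 69, 95, None, None, None, None, 23, 10, 51]


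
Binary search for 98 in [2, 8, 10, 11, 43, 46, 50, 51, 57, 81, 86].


Step 1: lo=0, hi=10, mid=5, val=46
Step 2: lo=6, hi=10, mid=8, val=57
Step 3: lo=9, hi=10, mid=9, val=81
Step 4: lo=10, hi=10, mid=10, val=86

Not found


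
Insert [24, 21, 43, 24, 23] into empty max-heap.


Insert 24: [24]
Insert 21: [24, 21]
Insert 43: [43, 21, 24]
Insert 24: [43, 24, 24, 21]
Insert 23: [43, 24, 24, 21, 23]

Final heap: [43, 24, 24, 21, 23]


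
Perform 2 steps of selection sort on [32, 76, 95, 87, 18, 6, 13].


Initial: [32, 76, 95, 87, 18, 6, 13]
Step 1: min=6 at 5
  Swap: [6, 76, 95, 87, 18, 32, 13]
Step 2: min=13 at 6
  Swap: [6, 13, 95, 87, 18, 32, 76]

After 2 steps: [6, 13, 95, 87, 18, 32, 76]


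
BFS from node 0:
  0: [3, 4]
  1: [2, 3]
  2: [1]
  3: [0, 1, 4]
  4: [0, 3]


Visit 0, enqueue [3, 4]
Visit 3, enqueue [1]
Visit 4, enqueue []
Visit 1, enqueue [2]
Visit 2, enqueue []

BFS order: [0, 3, 4, 1, 2]


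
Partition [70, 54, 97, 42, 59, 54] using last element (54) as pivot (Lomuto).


Pivot: 54
  54 <= 54: swap -> [54, 70, 97, 42, 59, 54]
  42 <= 54: swap -> [54, 42, 97, 70, 59, 54]
Place pivot at 2: [54, 42, 54, 70, 59, 97]

Partitioned: [54, 42, 54, 70, 59, 97]


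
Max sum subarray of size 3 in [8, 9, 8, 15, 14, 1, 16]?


[0:3]: 25
[1:4]: 32
[2:5]: 37
[3:6]: 30
[4:7]: 31

Max: 37 at [2:5]


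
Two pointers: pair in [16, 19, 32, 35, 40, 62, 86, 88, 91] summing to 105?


lo=0(16)+hi=8(91)=107
lo=0(16)+hi=7(88)=104
lo=1(19)+hi=7(88)=107
lo=1(19)+hi=6(86)=105

Yes: 19+86=105


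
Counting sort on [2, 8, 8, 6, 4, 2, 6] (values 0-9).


Input: [2, 8, 8, 6, 4, 2, 6]
Counts: [0, 0, 2, 0, 1, 0, 2, 0, 2, 0]

Sorted: [2, 2, 4, 6, 6, 8, 8]


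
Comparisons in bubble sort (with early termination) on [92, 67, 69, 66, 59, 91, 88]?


Algorithm: bubble sort (with early termination)
Input: [92, 67, 69, 66, 59, 91, 88]
Sorted: [59, 66, 67, 69, 88, 91, 92]

20


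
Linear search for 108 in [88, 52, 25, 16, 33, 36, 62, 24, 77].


i=0: 88!=108
i=1: 52!=108
i=2: 25!=108
i=3: 16!=108
i=4: 33!=108
i=5: 36!=108
i=6: 62!=108
i=7: 24!=108
i=8: 77!=108

Not found, 9 comps


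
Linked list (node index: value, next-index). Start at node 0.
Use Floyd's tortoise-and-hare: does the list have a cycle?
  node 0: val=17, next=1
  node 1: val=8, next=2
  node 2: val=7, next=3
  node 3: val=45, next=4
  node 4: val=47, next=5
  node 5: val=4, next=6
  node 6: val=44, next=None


Floyd's tortoise (slow, +1) and hare (fast, +2):
  init: slow=0, fast=0
  step 1: slow=1, fast=2
  step 2: slow=2, fast=4
  step 3: slow=3, fast=6
  step 4: fast -> None, no cycle

Cycle: no


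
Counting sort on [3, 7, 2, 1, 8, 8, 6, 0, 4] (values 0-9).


Input: [3, 7, 2, 1, 8, 8, 6, 0, 4]
Counts: [1, 1, 1, 1, 1, 0, 1, 1, 2, 0]

Sorted: [0, 1, 2, 3, 4, 6, 7, 8, 8]


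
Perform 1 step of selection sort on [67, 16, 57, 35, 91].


Initial: [67, 16, 57, 35, 91]
Step 1: min=16 at 1
  Swap: [16, 67, 57, 35, 91]

After 1 step: [16, 67, 57, 35, 91]


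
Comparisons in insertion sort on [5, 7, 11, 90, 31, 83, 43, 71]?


Algorithm: insertion sort
Input: [5, 7, 11, 90, 31, 83, 43, 71]
Sorted: [5, 7, 11, 31, 43, 71, 83, 90]

13


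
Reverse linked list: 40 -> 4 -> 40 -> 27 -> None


Step 1: curr=40, set curr.next=prev(None) | reversed so far: 40
Step 2: curr=4, set curr.next=prev(40) | reversed so far: 4 -> 40
Step 3: curr=40, set curr.next=prev(4) | reversed so far: 40 -> 4 -> 40
Step 4: curr=27, set curr.next=prev(40) | reversed so far: 27 -> 40 -> 4 -> 40

27 -> 40 -> 4 -> 40 -> None


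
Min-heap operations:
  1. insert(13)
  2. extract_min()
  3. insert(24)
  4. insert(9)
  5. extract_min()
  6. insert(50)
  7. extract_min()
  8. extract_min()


insert(13) -> [13]
extract_min()->13, []
insert(24) -> [24]
insert(9) -> [9, 24]
extract_min()->9, [24]
insert(50) -> [24, 50]
extract_min()->24, [50]
extract_min()->50, []

Final heap: []


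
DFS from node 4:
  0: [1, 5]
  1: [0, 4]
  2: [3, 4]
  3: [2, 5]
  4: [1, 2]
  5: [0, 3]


Visit 4, push [2, 1]
Visit 1, push [0]
Visit 0, push [5]
Visit 5, push [3]
Visit 3, push [2]
Visit 2, push []

DFS order: [4, 1, 0, 5, 3, 2]


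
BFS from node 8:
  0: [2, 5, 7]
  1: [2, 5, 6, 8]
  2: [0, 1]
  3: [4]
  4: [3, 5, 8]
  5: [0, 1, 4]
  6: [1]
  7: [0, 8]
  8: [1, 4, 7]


Visit 8, enqueue [1, 4, 7]
Visit 1, enqueue [2, 5, 6]
Visit 4, enqueue [3]
Visit 7, enqueue [0]
Visit 2, enqueue []
Visit 5, enqueue []
Visit 6, enqueue []
Visit 3, enqueue []
Visit 0, enqueue []

BFS order: [8, 1, 4, 7, 2, 5, 6, 3, 0]


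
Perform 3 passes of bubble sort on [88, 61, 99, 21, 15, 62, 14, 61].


Initial: [88, 61, 99, 21, 15, 62, 14, 61]
Pass 1: [61, 88, 21, 15, 62, 14, 61, 99] (6 swaps)
Pass 2: [61, 21, 15, 62, 14, 61, 88, 99] (5 swaps)
Pass 3: [21, 15, 61, 14, 61, 62, 88, 99] (4 swaps)

After 3 passes: [21, 15, 61, 14, 61, 62, 88, 99]


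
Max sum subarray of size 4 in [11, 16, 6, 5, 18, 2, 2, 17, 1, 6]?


[0:4]: 38
[1:5]: 45
[2:6]: 31
[3:7]: 27
[4:8]: 39
[5:9]: 22
[6:10]: 26

Max: 45 at [1:5]


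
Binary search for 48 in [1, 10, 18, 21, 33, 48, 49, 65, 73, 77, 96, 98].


Step 1: lo=0, hi=11, mid=5, val=48

Found at index 5


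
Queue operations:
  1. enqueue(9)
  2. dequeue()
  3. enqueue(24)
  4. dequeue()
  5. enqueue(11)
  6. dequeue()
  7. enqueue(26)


enqueue(9) -> [9]
dequeue()->9, []
enqueue(24) -> [24]
dequeue()->24, []
enqueue(11) -> [11]
dequeue()->11, []
enqueue(26) -> [26]

Final queue: [26]


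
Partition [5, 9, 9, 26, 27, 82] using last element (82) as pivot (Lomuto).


Pivot: 82
  5 <= 82: advance i (no swap)
  9 <= 82: advance i (no swap)
  9 <= 82: advance i (no swap)
  26 <= 82: advance i (no swap)
  27 <= 82: advance i (no swap)
Place pivot at 5: [5, 9, 9, 26, 27, 82]

Partitioned: [5, 9, 9, 26, 27, 82]


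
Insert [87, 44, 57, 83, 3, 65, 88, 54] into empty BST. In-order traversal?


Insert 87: root
Insert 44: L from 87
Insert 57: L from 87 -> R from 44
Insert 83: L from 87 -> R from 44 -> R from 57
Insert 3: L from 87 -> L from 44
Insert 65: L from 87 -> R from 44 -> R from 57 -> L from 83
Insert 88: R from 87
Insert 54: L from 87 -> R from 44 -> L from 57

In-order: [3, 44, 54, 57, 65, 83, 87, 88]


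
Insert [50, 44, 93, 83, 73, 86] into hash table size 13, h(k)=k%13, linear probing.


Insert 50: h=11 -> slot 11
Insert 44: h=5 -> slot 5
Insert 93: h=2 -> slot 2
Insert 83: h=5, 1 probes -> slot 6
Insert 73: h=8 -> slot 8
Insert 86: h=8, 1 probes -> slot 9

Table: [None, None, 93, None, None, 44, 83, None, 73, 86, None, 50, None]


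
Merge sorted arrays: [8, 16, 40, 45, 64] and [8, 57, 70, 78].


Take 8 from A
Take 8 from B
Take 16 from A
Take 40 from A
Take 45 from A
Take 57 from B
Take 64 from A

Merged: [8, 8, 16, 40, 45, 57, 64, 70, 78]


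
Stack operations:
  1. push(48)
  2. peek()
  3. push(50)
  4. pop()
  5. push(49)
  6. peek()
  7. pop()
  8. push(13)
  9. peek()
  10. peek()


push(48) -> [48]
peek()->48
push(50) -> [48, 50]
pop()->50, [48]
push(49) -> [48, 49]
peek()->49
pop()->49, [48]
push(13) -> [48, 13]
peek()->13
peek()->13

Final stack: [48, 13]


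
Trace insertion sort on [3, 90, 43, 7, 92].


Initial: [3, 90, 43, 7, 92]
Insert 90: [3, 90, 43, 7, 92]
Insert 43: [3, 43, 90, 7, 92]
Insert 7: [3, 7, 43, 90, 92]
Insert 92: [3, 7, 43, 90, 92]

Sorted: [3, 7, 43, 90, 92]


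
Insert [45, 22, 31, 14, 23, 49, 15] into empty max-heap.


Insert 45: [45]
Insert 22: [45, 22]
Insert 31: [45, 22, 31]
Insert 14: [45, 22, 31, 14]
Insert 23: [45, 23, 31, 14, 22]
Insert 49: [49, 23, 45, 14, 22, 31]
Insert 15: [49, 23, 45, 14, 22, 31, 15]

Final heap: [49, 23, 45, 14, 22, 31, 15]


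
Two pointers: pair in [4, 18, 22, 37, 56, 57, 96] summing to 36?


lo=0(4)+hi=6(96)=100
lo=0(4)+hi=5(57)=61
lo=0(4)+hi=4(56)=60
lo=0(4)+hi=3(37)=41
lo=0(4)+hi=2(22)=26
lo=1(18)+hi=2(22)=40

No pair found


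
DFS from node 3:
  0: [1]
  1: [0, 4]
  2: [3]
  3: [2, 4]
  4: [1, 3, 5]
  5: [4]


Visit 3, push [4, 2]
Visit 2, push []
Visit 4, push [5, 1]
Visit 1, push [0]
Visit 0, push []
Visit 5, push []

DFS order: [3, 2, 4, 1, 0, 5]


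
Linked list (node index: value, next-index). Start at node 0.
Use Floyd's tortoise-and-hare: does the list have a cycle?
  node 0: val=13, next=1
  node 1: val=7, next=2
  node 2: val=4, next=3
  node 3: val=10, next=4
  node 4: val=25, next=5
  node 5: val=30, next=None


Floyd's tortoise (slow, +1) and hare (fast, +2):
  init: slow=0, fast=0
  step 1: slow=1, fast=2
  step 2: slow=2, fast=4
  step 3: fast 4->5->None, no cycle

Cycle: no


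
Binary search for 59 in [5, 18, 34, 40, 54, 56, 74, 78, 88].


Step 1: lo=0, hi=8, mid=4, val=54
Step 2: lo=5, hi=8, mid=6, val=74
Step 3: lo=5, hi=5, mid=5, val=56

Not found


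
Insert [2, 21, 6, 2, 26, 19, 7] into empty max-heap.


Insert 2: [2]
Insert 21: [21, 2]
Insert 6: [21, 2, 6]
Insert 2: [21, 2, 6, 2]
Insert 26: [26, 21, 6, 2, 2]
Insert 19: [26, 21, 19, 2, 2, 6]
Insert 7: [26, 21, 19, 2, 2, 6, 7]

Final heap: [26, 21, 19, 2, 2, 6, 7]


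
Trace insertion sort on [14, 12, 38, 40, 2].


Initial: [14, 12, 38, 40, 2]
Insert 12: [12, 14, 38, 40, 2]
Insert 38: [12, 14, 38, 40, 2]
Insert 40: [12, 14, 38, 40, 2]
Insert 2: [2, 12, 14, 38, 40]

Sorted: [2, 12, 14, 38, 40]


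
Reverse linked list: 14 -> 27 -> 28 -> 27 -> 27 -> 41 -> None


Step 1: curr=14, set curr.next=prev(None) | reversed so far: 14
Step 2: curr=27, set curr.next=prev(14) | reversed so far: 27 -> 14
Step 3: curr=28, set curr.next=prev(27) | reversed so far: 28 -> 27 -> 14
Step 4: curr=27, set curr.next=prev(28) | reversed so far: 27 -> 28 -> 27 -> 14
Step 5: curr=27, set curr.next=prev(27) | reversed so far: 27 -> 27 -> 28 -> 27 -> 14
Step 6: curr=41, set curr.next=prev(27) | reversed so far: 41 -> 27 -> 27 -> 28 -> 27 -> 14

41 -> 27 -> 27 -> 28 -> 27 -> 14 -> None


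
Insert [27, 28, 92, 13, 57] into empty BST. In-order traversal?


Insert 27: root
Insert 28: R from 27
Insert 92: R from 27 -> R from 28
Insert 13: L from 27
Insert 57: R from 27 -> R from 28 -> L from 92

In-order: [13, 27, 28, 57, 92]


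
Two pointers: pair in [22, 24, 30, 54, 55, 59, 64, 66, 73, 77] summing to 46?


lo=0(22)+hi=9(77)=99
lo=0(22)+hi=8(73)=95
lo=0(22)+hi=7(66)=88
lo=0(22)+hi=6(64)=86
lo=0(22)+hi=5(59)=81
lo=0(22)+hi=4(55)=77
lo=0(22)+hi=3(54)=76
lo=0(22)+hi=2(30)=52
lo=0(22)+hi=1(24)=46

Yes: 22+24=46


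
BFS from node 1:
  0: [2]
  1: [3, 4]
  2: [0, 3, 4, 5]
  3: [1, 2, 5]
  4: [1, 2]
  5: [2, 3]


Visit 1, enqueue [3, 4]
Visit 3, enqueue [2, 5]
Visit 4, enqueue []
Visit 2, enqueue [0]
Visit 5, enqueue []
Visit 0, enqueue []

BFS order: [1, 3, 4, 2, 5, 0]


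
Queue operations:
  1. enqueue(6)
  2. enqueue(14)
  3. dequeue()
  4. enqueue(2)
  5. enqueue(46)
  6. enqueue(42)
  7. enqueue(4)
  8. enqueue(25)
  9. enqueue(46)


enqueue(6) -> [6]
enqueue(14) -> [6, 14]
dequeue()->6, [14]
enqueue(2) -> [14, 2]
enqueue(46) -> [14, 2, 46]
enqueue(42) -> [14, 2, 46, 42]
enqueue(4) -> [14, 2, 46, 42, 4]
enqueue(25) -> [14, 2, 46, 42, 4, 25]
enqueue(46) -> [14, 2, 46, 42, 4, 25, 46]

Final queue: [14, 2, 46, 42, 4, 25, 46]


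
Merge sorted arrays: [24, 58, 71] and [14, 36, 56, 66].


Take 14 from B
Take 24 from A
Take 36 from B
Take 56 from B
Take 58 from A
Take 66 from B

Merged: [14, 24, 36, 56, 58, 66, 71]


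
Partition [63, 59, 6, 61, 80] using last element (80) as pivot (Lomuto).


Pivot: 80
  63 <= 80: advance i (no swap)
  59 <= 80: advance i (no swap)
  6 <= 80: advance i (no swap)
  61 <= 80: advance i (no swap)
Place pivot at 4: [63, 59, 6, 61, 80]

Partitioned: [63, 59, 6, 61, 80]


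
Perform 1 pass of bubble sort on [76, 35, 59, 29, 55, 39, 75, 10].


Initial: [76, 35, 59, 29, 55, 39, 75, 10]
Pass 1: [35, 59, 29, 55, 39, 75, 10, 76] (7 swaps)

After 1 pass: [35, 59, 29, 55, 39, 75, 10, 76]


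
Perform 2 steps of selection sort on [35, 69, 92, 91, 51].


Initial: [35, 69, 92, 91, 51]
Step 1: min=35 at 0
  Swap: [35, 69, 92, 91, 51]
Step 2: min=51 at 4
  Swap: [35, 51, 92, 91, 69]

After 2 steps: [35, 51, 92, 91, 69]


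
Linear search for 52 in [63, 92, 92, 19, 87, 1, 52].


i=0: 63!=52
i=1: 92!=52
i=2: 92!=52
i=3: 19!=52
i=4: 87!=52
i=5: 1!=52
i=6: 52==52 found!

Found at 6, 7 comps


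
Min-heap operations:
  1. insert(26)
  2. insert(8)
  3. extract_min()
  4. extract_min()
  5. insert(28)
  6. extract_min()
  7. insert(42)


insert(26) -> [26]
insert(8) -> [8, 26]
extract_min()->8, [26]
extract_min()->26, []
insert(28) -> [28]
extract_min()->28, []
insert(42) -> [42]

Final heap: [42]


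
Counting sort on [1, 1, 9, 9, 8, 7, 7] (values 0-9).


Input: [1, 1, 9, 9, 8, 7, 7]
Counts: [0, 2, 0, 0, 0, 0, 0, 2, 1, 2]

Sorted: [1, 1, 7, 7, 8, 9, 9]


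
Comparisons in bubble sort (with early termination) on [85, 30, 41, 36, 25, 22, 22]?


Algorithm: bubble sort (with early termination)
Input: [85, 30, 41, 36, 25, 22, 22]
Sorted: [22, 22, 25, 30, 36, 41, 85]

21


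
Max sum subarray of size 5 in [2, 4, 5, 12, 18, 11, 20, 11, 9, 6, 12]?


[0:5]: 41
[1:6]: 50
[2:7]: 66
[3:8]: 72
[4:9]: 69
[5:10]: 57
[6:11]: 58

Max: 72 at [3:8]


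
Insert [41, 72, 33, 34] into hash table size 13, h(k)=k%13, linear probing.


Insert 41: h=2 -> slot 2
Insert 72: h=7 -> slot 7
Insert 33: h=7, 1 probes -> slot 8
Insert 34: h=8, 1 probes -> slot 9

Table: [None, None, 41, None, None, None, None, 72, 33, 34, None, None, None]


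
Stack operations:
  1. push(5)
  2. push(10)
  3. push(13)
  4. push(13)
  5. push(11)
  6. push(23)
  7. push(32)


push(5) -> [5]
push(10) -> [5, 10]
push(13) -> [5, 10, 13]
push(13) -> [5, 10, 13, 13]
push(11) -> [5, 10, 13, 13, 11]
push(23) -> [5, 10, 13, 13, 11, 23]
push(32) -> [5, 10, 13, 13, 11, 23, 32]

Final stack: [5, 10, 13, 13, 11, 23, 32]


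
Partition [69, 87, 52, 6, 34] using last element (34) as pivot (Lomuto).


Pivot: 34
  6 <= 34: swap -> [6, 87, 52, 69, 34]
Place pivot at 1: [6, 34, 52, 69, 87]

Partitioned: [6, 34, 52, 69, 87]


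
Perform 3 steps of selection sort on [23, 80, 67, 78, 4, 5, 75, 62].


Initial: [23, 80, 67, 78, 4, 5, 75, 62]
Step 1: min=4 at 4
  Swap: [4, 80, 67, 78, 23, 5, 75, 62]
Step 2: min=5 at 5
  Swap: [4, 5, 67, 78, 23, 80, 75, 62]
Step 3: min=23 at 4
  Swap: [4, 5, 23, 78, 67, 80, 75, 62]

After 3 steps: [4, 5, 23, 78, 67, 80, 75, 62]


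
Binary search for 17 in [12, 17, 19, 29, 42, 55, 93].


Step 1: lo=0, hi=6, mid=3, val=29
Step 2: lo=0, hi=2, mid=1, val=17

Found at index 1


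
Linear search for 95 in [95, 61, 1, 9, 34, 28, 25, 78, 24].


i=0: 95==95 found!

Found at 0, 1 comps


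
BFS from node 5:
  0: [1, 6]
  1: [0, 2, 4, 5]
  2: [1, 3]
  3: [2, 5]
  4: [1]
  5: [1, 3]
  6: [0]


Visit 5, enqueue [1, 3]
Visit 1, enqueue [0, 2, 4]
Visit 3, enqueue []
Visit 0, enqueue [6]
Visit 2, enqueue []
Visit 4, enqueue []
Visit 6, enqueue []

BFS order: [5, 1, 3, 0, 2, 4, 6]


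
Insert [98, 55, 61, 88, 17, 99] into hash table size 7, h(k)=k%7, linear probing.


Insert 98: h=0 -> slot 0
Insert 55: h=6 -> slot 6
Insert 61: h=5 -> slot 5
Insert 88: h=4 -> slot 4
Insert 17: h=3 -> slot 3
Insert 99: h=1 -> slot 1

Table: [98, 99, None, 17, 88, 61, 55]


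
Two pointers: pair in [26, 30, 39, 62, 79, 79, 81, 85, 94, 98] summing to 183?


lo=0(26)+hi=9(98)=124
lo=1(30)+hi=9(98)=128
lo=2(39)+hi=9(98)=137
lo=3(62)+hi=9(98)=160
lo=4(79)+hi=9(98)=177
lo=5(79)+hi=9(98)=177
lo=6(81)+hi=9(98)=179
lo=7(85)+hi=9(98)=183

Yes: 85+98=183


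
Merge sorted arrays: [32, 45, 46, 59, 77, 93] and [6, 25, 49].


Take 6 from B
Take 25 from B
Take 32 from A
Take 45 from A
Take 46 from A
Take 49 from B

Merged: [6, 25, 32, 45, 46, 49, 59, 77, 93]


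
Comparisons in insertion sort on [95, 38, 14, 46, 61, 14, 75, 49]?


Algorithm: insertion sort
Input: [95, 38, 14, 46, 61, 14, 75, 49]
Sorted: [14, 14, 38, 46, 49, 61, 75, 95]

18


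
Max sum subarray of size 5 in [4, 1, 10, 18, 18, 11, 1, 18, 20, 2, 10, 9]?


[0:5]: 51
[1:6]: 58
[2:7]: 58
[3:8]: 66
[4:9]: 68
[5:10]: 52
[6:11]: 51
[7:12]: 59

Max: 68 at [4:9]


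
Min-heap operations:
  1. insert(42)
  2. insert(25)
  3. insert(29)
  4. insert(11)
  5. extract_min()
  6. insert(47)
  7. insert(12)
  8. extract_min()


insert(42) -> [42]
insert(25) -> [25, 42]
insert(29) -> [25, 42, 29]
insert(11) -> [11, 25, 29, 42]
extract_min()->11, [25, 42, 29]
insert(47) -> [25, 42, 29, 47]
insert(12) -> [12, 25, 29, 47, 42]
extract_min()->12, [25, 42, 29, 47]

Final heap: [25, 42, 29, 47]


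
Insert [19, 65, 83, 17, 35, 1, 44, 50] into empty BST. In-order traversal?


Insert 19: root
Insert 65: R from 19
Insert 83: R from 19 -> R from 65
Insert 17: L from 19
Insert 35: R from 19 -> L from 65
Insert 1: L from 19 -> L from 17
Insert 44: R from 19 -> L from 65 -> R from 35
Insert 50: R from 19 -> L from 65 -> R from 35 -> R from 44

In-order: [1, 17, 19, 35, 44, 50, 65, 83]


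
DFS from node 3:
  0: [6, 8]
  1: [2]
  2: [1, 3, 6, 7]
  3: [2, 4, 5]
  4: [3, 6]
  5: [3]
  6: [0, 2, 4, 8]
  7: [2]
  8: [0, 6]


Visit 3, push [5, 4, 2]
Visit 2, push [7, 6, 1]
Visit 1, push []
Visit 6, push [8, 4, 0]
Visit 0, push [8]
Visit 8, push []
Visit 4, push []
Visit 7, push []
Visit 5, push []

DFS order: [3, 2, 1, 6, 0, 8, 4, 7, 5]


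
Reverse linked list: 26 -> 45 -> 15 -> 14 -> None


Step 1: curr=26, set curr.next=prev(None) | reversed so far: 26
Step 2: curr=45, set curr.next=prev(26) | reversed so far: 45 -> 26
Step 3: curr=15, set curr.next=prev(45) | reversed so far: 15 -> 45 -> 26
Step 4: curr=14, set curr.next=prev(15) | reversed so far: 14 -> 15 -> 45 -> 26

14 -> 15 -> 45 -> 26 -> None


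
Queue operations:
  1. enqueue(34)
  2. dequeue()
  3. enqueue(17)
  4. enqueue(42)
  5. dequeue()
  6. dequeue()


enqueue(34) -> [34]
dequeue()->34, []
enqueue(17) -> [17]
enqueue(42) -> [17, 42]
dequeue()->17, [42]
dequeue()->42, []

Final queue: []


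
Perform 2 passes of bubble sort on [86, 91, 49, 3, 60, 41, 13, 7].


Initial: [86, 91, 49, 3, 60, 41, 13, 7]
Pass 1: [86, 49, 3, 60, 41, 13, 7, 91] (6 swaps)
Pass 2: [49, 3, 60, 41, 13, 7, 86, 91] (6 swaps)

After 2 passes: [49, 3, 60, 41, 13, 7, 86, 91]


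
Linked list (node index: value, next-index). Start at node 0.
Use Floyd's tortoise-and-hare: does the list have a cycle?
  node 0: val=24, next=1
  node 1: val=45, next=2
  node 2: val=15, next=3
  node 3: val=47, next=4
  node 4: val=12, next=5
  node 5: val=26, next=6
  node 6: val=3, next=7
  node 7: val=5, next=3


Floyd's tortoise (slow, +1) and hare (fast, +2):
  init: slow=0, fast=0
  step 1: slow=1, fast=2
  step 2: slow=2, fast=4
  step 3: slow=3, fast=6
  step 4: slow=4, fast=3
  step 5: slow=5, fast=5
  slow == fast at node 5: cycle detected

Cycle: yes


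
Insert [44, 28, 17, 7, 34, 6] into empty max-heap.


Insert 44: [44]
Insert 28: [44, 28]
Insert 17: [44, 28, 17]
Insert 7: [44, 28, 17, 7]
Insert 34: [44, 34, 17, 7, 28]
Insert 6: [44, 34, 17, 7, 28, 6]

Final heap: [44, 34, 17, 7, 28, 6]


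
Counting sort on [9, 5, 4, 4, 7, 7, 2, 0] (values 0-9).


Input: [9, 5, 4, 4, 7, 7, 2, 0]
Counts: [1, 0, 1, 0, 2, 1, 0, 2, 0, 1]

Sorted: [0, 2, 4, 4, 5, 7, 7, 9]


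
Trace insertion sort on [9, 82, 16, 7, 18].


Initial: [9, 82, 16, 7, 18]
Insert 82: [9, 82, 16, 7, 18]
Insert 16: [9, 16, 82, 7, 18]
Insert 7: [7, 9, 16, 82, 18]
Insert 18: [7, 9, 16, 18, 82]

Sorted: [7, 9, 16, 18, 82]


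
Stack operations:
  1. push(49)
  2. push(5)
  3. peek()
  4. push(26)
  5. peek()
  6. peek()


push(49) -> [49]
push(5) -> [49, 5]
peek()->5
push(26) -> [49, 5, 26]
peek()->26
peek()->26

Final stack: [49, 5, 26]


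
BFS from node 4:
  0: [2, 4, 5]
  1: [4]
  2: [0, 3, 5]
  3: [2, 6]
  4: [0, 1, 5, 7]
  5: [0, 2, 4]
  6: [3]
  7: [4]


Visit 4, enqueue [0, 1, 5, 7]
Visit 0, enqueue [2]
Visit 1, enqueue []
Visit 5, enqueue []
Visit 7, enqueue []
Visit 2, enqueue [3]
Visit 3, enqueue [6]
Visit 6, enqueue []

BFS order: [4, 0, 1, 5, 7, 2, 3, 6]


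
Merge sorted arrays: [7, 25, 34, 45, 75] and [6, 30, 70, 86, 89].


Take 6 from B
Take 7 from A
Take 25 from A
Take 30 from B
Take 34 from A
Take 45 from A
Take 70 from B
Take 75 from A

Merged: [6, 7, 25, 30, 34, 45, 70, 75, 86, 89]


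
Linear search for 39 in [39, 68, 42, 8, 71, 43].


i=0: 39==39 found!

Found at 0, 1 comps


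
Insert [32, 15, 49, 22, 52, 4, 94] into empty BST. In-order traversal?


Insert 32: root
Insert 15: L from 32
Insert 49: R from 32
Insert 22: L from 32 -> R from 15
Insert 52: R from 32 -> R from 49
Insert 4: L from 32 -> L from 15
Insert 94: R from 32 -> R from 49 -> R from 52

In-order: [4, 15, 22, 32, 49, 52, 94]


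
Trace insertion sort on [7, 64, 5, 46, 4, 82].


Initial: [7, 64, 5, 46, 4, 82]
Insert 64: [7, 64, 5, 46, 4, 82]
Insert 5: [5, 7, 64, 46, 4, 82]
Insert 46: [5, 7, 46, 64, 4, 82]
Insert 4: [4, 5, 7, 46, 64, 82]
Insert 82: [4, 5, 7, 46, 64, 82]

Sorted: [4, 5, 7, 46, 64, 82]


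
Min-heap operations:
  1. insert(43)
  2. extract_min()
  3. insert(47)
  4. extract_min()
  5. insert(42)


insert(43) -> [43]
extract_min()->43, []
insert(47) -> [47]
extract_min()->47, []
insert(42) -> [42]

Final heap: [42]


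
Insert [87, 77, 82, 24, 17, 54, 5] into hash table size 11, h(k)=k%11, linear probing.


Insert 87: h=10 -> slot 10
Insert 77: h=0 -> slot 0
Insert 82: h=5 -> slot 5
Insert 24: h=2 -> slot 2
Insert 17: h=6 -> slot 6
Insert 54: h=10, 2 probes -> slot 1
Insert 5: h=5, 2 probes -> slot 7

Table: [77, 54, 24, None, None, 82, 17, 5, None, None, 87]


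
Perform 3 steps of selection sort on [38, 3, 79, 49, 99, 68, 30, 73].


Initial: [38, 3, 79, 49, 99, 68, 30, 73]
Step 1: min=3 at 1
  Swap: [3, 38, 79, 49, 99, 68, 30, 73]
Step 2: min=30 at 6
  Swap: [3, 30, 79, 49, 99, 68, 38, 73]
Step 3: min=38 at 6
  Swap: [3, 30, 38, 49, 99, 68, 79, 73]

After 3 steps: [3, 30, 38, 49, 99, 68, 79, 73]


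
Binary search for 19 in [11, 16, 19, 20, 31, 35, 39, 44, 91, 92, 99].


Step 1: lo=0, hi=10, mid=5, val=35
Step 2: lo=0, hi=4, mid=2, val=19

Found at index 2


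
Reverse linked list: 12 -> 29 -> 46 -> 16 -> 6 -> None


Step 1: curr=12, set curr.next=prev(None) | reversed so far: 12
Step 2: curr=29, set curr.next=prev(12) | reversed so far: 29 -> 12
Step 3: curr=46, set curr.next=prev(29) | reversed so far: 46 -> 29 -> 12
Step 4: curr=16, set curr.next=prev(46) | reversed so far: 16 -> 46 -> 29 -> 12
Step 5: curr=6, set curr.next=prev(16) | reversed so far: 6 -> 16 -> 46 -> 29 -> 12

6 -> 16 -> 46 -> 29 -> 12 -> None


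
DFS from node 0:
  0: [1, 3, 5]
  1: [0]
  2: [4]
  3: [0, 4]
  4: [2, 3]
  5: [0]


Visit 0, push [5, 3, 1]
Visit 1, push []
Visit 3, push [4]
Visit 4, push [2]
Visit 2, push []
Visit 5, push []

DFS order: [0, 1, 3, 4, 2, 5]


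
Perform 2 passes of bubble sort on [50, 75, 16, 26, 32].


Initial: [50, 75, 16, 26, 32]
Pass 1: [50, 16, 26, 32, 75] (3 swaps)
Pass 2: [16, 26, 32, 50, 75] (3 swaps)

After 2 passes: [16, 26, 32, 50, 75]


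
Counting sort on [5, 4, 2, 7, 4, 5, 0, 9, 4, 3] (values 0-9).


Input: [5, 4, 2, 7, 4, 5, 0, 9, 4, 3]
Counts: [1, 0, 1, 1, 3, 2, 0, 1, 0, 1]

Sorted: [0, 2, 3, 4, 4, 4, 5, 5, 7, 9]


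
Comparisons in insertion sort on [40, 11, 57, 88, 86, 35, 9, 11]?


Algorithm: insertion sort
Input: [40, 11, 57, 88, 86, 35, 9, 11]
Sorted: [9, 11, 11, 35, 40, 57, 86, 88]

22


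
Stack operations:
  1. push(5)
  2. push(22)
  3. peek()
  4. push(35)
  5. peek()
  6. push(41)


push(5) -> [5]
push(22) -> [5, 22]
peek()->22
push(35) -> [5, 22, 35]
peek()->35
push(41) -> [5, 22, 35, 41]

Final stack: [5, 22, 35, 41]


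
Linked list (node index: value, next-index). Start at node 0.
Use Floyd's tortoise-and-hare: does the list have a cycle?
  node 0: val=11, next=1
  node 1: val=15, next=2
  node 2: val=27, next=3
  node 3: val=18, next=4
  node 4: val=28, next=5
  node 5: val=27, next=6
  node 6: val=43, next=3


Floyd's tortoise (slow, +1) and hare (fast, +2):
  init: slow=0, fast=0
  step 1: slow=1, fast=2
  step 2: slow=2, fast=4
  step 3: slow=3, fast=6
  step 4: slow=4, fast=4
  slow == fast at node 4: cycle detected

Cycle: yes


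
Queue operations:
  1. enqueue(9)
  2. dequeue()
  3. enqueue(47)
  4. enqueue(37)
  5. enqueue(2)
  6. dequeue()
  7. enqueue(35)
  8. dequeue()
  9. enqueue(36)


enqueue(9) -> [9]
dequeue()->9, []
enqueue(47) -> [47]
enqueue(37) -> [47, 37]
enqueue(2) -> [47, 37, 2]
dequeue()->47, [37, 2]
enqueue(35) -> [37, 2, 35]
dequeue()->37, [2, 35]
enqueue(36) -> [2, 35, 36]

Final queue: [2, 35, 36]


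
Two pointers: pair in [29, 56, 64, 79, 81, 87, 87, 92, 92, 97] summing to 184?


lo=0(29)+hi=9(97)=126
lo=1(56)+hi=9(97)=153
lo=2(64)+hi=9(97)=161
lo=3(79)+hi=9(97)=176
lo=4(81)+hi=9(97)=178
lo=5(87)+hi=9(97)=184

Yes: 87+97=184


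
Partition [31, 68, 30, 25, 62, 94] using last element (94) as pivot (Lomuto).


Pivot: 94
  31 <= 94: advance i (no swap)
  68 <= 94: advance i (no swap)
  30 <= 94: advance i (no swap)
  25 <= 94: advance i (no swap)
  62 <= 94: advance i (no swap)
Place pivot at 5: [31, 68, 30, 25, 62, 94]

Partitioned: [31, 68, 30, 25, 62, 94]


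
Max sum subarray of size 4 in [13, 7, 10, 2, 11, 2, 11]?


[0:4]: 32
[1:5]: 30
[2:6]: 25
[3:7]: 26

Max: 32 at [0:4]


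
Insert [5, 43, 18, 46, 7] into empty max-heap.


Insert 5: [5]
Insert 43: [43, 5]
Insert 18: [43, 5, 18]
Insert 46: [46, 43, 18, 5]
Insert 7: [46, 43, 18, 5, 7]

Final heap: [46, 43, 18, 5, 7]


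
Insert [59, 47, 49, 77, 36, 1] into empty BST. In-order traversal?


Insert 59: root
Insert 47: L from 59
Insert 49: L from 59 -> R from 47
Insert 77: R from 59
Insert 36: L from 59 -> L from 47
Insert 1: L from 59 -> L from 47 -> L from 36

In-order: [1, 36, 47, 49, 59, 77]


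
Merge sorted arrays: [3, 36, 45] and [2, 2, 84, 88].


Take 2 from B
Take 2 from B
Take 3 from A
Take 36 from A
Take 45 from A

Merged: [2, 2, 3, 36, 45, 84, 88]


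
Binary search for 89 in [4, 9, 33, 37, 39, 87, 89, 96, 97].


Step 1: lo=0, hi=8, mid=4, val=39
Step 2: lo=5, hi=8, mid=6, val=89

Found at index 6


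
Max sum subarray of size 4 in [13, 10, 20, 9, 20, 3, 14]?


[0:4]: 52
[1:5]: 59
[2:6]: 52
[3:7]: 46

Max: 59 at [1:5]


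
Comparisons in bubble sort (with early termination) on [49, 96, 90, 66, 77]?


Algorithm: bubble sort (with early termination)
Input: [49, 96, 90, 66, 77]
Sorted: [49, 66, 77, 90, 96]

9


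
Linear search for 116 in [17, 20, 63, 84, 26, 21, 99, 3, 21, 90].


i=0: 17!=116
i=1: 20!=116
i=2: 63!=116
i=3: 84!=116
i=4: 26!=116
i=5: 21!=116
i=6: 99!=116
i=7: 3!=116
i=8: 21!=116
i=9: 90!=116

Not found, 10 comps


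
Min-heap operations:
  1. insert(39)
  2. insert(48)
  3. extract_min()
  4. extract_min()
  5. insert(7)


insert(39) -> [39]
insert(48) -> [39, 48]
extract_min()->39, [48]
extract_min()->48, []
insert(7) -> [7]

Final heap: [7]


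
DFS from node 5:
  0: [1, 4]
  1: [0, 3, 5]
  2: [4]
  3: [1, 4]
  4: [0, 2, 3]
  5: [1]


Visit 5, push [1]
Visit 1, push [3, 0]
Visit 0, push [4]
Visit 4, push [3, 2]
Visit 2, push []
Visit 3, push []

DFS order: [5, 1, 0, 4, 2, 3]


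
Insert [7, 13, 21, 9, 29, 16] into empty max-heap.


Insert 7: [7]
Insert 13: [13, 7]
Insert 21: [21, 7, 13]
Insert 9: [21, 9, 13, 7]
Insert 29: [29, 21, 13, 7, 9]
Insert 16: [29, 21, 16, 7, 9, 13]

Final heap: [29, 21, 16, 7, 9, 13]


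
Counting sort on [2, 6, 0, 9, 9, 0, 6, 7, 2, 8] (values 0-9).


Input: [2, 6, 0, 9, 9, 0, 6, 7, 2, 8]
Counts: [2, 0, 2, 0, 0, 0, 2, 1, 1, 2]

Sorted: [0, 0, 2, 2, 6, 6, 7, 8, 9, 9]


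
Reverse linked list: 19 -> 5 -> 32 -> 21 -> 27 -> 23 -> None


Step 1: curr=19, set curr.next=prev(None) | reversed so far: 19
Step 2: curr=5, set curr.next=prev(19) | reversed so far: 5 -> 19
Step 3: curr=32, set curr.next=prev(5) | reversed so far: 32 -> 5 -> 19
Step 4: curr=21, set curr.next=prev(32) | reversed so far: 21 -> 32 -> 5 -> 19
Step 5: curr=27, set curr.next=prev(21) | reversed so far: 27 -> 21 -> 32 -> 5 -> 19
Step 6: curr=23, set curr.next=prev(27) | reversed so far: 23 -> 27 -> 21 -> 32 -> 5 -> 19

23 -> 27 -> 21 -> 32 -> 5 -> 19 -> None


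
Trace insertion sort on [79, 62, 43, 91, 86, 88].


Initial: [79, 62, 43, 91, 86, 88]
Insert 62: [62, 79, 43, 91, 86, 88]
Insert 43: [43, 62, 79, 91, 86, 88]
Insert 91: [43, 62, 79, 91, 86, 88]
Insert 86: [43, 62, 79, 86, 91, 88]
Insert 88: [43, 62, 79, 86, 88, 91]

Sorted: [43, 62, 79, 86, 88, 91]


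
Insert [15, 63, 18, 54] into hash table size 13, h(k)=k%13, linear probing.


Insert 15: h=2 -> slot 2
Insert 63: h=11 -> slot 11
Insert 18: h=5 -> slot 5
Insert 54: h=2, 1 probes -> slot 3

Table: [None, None, 15, 54, None, 18, None, None, None, None, None, 63, None]


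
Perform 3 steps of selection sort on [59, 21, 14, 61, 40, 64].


Initial: [59, 21, 14, 61, 40, 64]
Step 1: min=14 at 2
  Swap: [14, 21, 59, 61, 40, 64]
Step 2: min=21 at 1
  Swap: [14, 21, 59, 61, 40, 64]
Step 3: min=40 at 4
  Swap: [14, 21, 40, 61, 59, 64]

After 3 steps: [14, 21, 40, 61, 59, 64]


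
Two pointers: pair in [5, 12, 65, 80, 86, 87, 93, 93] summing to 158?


lo=0(5)+hi=7(93)=98
lo=1(12)+hi=7(93)=105
lo=2(65)+hi=7(93)=158

Yes: 65+93=158


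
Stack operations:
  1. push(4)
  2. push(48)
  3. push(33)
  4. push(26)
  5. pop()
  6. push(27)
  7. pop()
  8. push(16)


push(4) -> [4]
push(48) -> [4, 48]
push(33) -> [4, 48, 33]
push(26) -> [4, 48, 33, 26]
pop()->26, [4, 48, 33]
push(27) -> [4, 48, 33, 27]
pop()->27, [4, 48, 33]
push(16) -> [4, 48, 33, 16]

Final stack: [4, 48, 33, 16]


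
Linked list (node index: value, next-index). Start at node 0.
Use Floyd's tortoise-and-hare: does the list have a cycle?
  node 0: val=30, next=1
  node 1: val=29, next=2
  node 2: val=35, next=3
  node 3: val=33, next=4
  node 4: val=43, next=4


Floyd's tortoise (slow, +1) and hare (fast, +2):
  init: slow=0, fast=0
  step 1: slow=1, fast=2
  step 2: slow=2, fast=4
  step 3: slow=3, fast=4
  step 4: slow=4, fast=4
  slow == fast at node 4: cycle detected

Cycle: yes


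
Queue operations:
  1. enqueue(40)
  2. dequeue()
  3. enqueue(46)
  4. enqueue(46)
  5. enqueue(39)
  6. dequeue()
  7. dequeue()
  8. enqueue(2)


enqueue(40) -> [40]
dequeue()->40, []
enqueue(46) -> [46]
enqueue(46) -> [46, 46]
enqueue(39) -> [46, 46, 39]
dequeue()->46, [46, 39]
dequeue()->46, [39]
enqueue(2) -> [39, 2]

Final queue: [39, 2]


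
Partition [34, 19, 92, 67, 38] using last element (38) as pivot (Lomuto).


Pivot: 38
  34 <= 38: advance i (no swap)
  19 <= 38: advance i (no swap)
Place pivot at 2: [34, 19, 38, 67, 92]

Partitioned: [34, 19, 38, 67, 92]


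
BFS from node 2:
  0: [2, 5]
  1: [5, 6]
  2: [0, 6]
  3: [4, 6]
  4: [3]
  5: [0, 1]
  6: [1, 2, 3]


Visit 2, enqueue [0, 6]
Visit 0, enqueue [5]
Visit 6, enqueue [1, 3]
Visit 5, enqueue []
Visit 1, enqueue []
Visit 3, enqueue [4]
Visit 4, enqueue []

BFS order: [2, 0, 6, 5, 1, 3, 4]


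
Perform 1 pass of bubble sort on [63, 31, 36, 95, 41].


Initial: [63, 31, 36, 95, 41]
Pass 1: [31, 36, 63, 41, 95] (3 swaps)

After 1 pass: [31, 36, 63, 41, 95]


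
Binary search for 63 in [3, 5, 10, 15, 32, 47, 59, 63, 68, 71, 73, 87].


Step 1: lo=0, hi=11, mid=5, val=47
Step 2: lo=6, hi=11, mid=8, val=68
Step 3: lo=6, hi=7, mid=6, val=59
Step 4: lo=7, hi=7, mid=7, val=63

Found at index 7


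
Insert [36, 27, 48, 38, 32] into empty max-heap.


Insert 36: [36]
Insert 27: [36, 27]
Insert 48: [48, 27, 36]
Insert 38: [48, 38, 36, 27]
Insert 32: [48, 38, 36, 27, 32]

Final heap: [48, 38, 36, 27, 32]


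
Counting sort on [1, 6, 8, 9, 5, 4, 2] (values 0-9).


Input: [1, 6, 8, 9, 5, 4, 2]
Counts: [0, 1, 1, 0, 1, 1, 1, 0, 1, 1]

Sorted: [1, 2, 4, 5, 6, 8, 9]


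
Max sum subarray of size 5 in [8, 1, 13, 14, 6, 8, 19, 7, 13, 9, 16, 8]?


[0:5]: 42
[1:6]: 42
[2:7]: 60
[3:8]: 54
[4:9]: 53
[5:10]: 56
[6:11]: 64
[7:12]: 53

Max: 64 at [6:11]


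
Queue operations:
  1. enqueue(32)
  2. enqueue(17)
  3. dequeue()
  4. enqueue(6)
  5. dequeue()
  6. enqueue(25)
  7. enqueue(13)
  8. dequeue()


enqueue(32) -> [32]
enqueue(17) -> [32, 17]
dequeue()->32, [17]
enqueue(6) -> [17, 6]
dequeue()->17, [6]
enqueue(25) -> [6, 25]
enqueue(13) -> [6, 25, 13]
dequeue()->6, [25, 13]

Final queue: [25, 13]


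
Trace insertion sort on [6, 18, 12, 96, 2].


Initial: [6, 18, 12, 96, 2]
Insert 18: [6, 18, 12, 96, 2]
Insert 12: [6, 12, 18, 96, 2]
Insert 96: [6, 12, 18, 96, 2]
Insert 2: [2, 6, 12, 18, 96]

Sorted: [2, 6, 12, 18, 96]


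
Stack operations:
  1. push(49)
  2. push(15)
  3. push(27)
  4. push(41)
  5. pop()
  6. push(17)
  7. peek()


push(49) -> [49]
push(15) -> [49, 15]
push(27) -> [49, 15, 27]
push(41) -> [49, 15, 27, 41]
pop()->41, [49, 15, 27]
push(17) -> [49, 15, 27, 17]
peek()->17

Final stack: [49, 15, 27, 17]


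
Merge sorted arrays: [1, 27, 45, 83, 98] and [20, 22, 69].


Take 1 from A
Take 20 from B
Take 22 from B
Take 27 from A
Take 45 from A
Take 69 from B

Merged: [1, 20, 22, 27, 45, 69, 83, 98]


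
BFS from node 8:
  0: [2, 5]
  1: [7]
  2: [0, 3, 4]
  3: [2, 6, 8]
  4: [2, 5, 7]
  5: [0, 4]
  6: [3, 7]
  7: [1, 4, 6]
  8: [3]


Visit 8, enqueue [3]
Visit 3, enqueue [2, 6]
Visit 2, enqueue [0, 4]
Visit 6, enqueue [7]
Visit 0, enqueue [5]
Visit 4, enqueue []
Visit 7, enqueue [1]
Visit 5, enqueue []
Visit 1, enqueue []

BFS order: [8, 3, 2, 6, 0, 4, 7, 5, 1]


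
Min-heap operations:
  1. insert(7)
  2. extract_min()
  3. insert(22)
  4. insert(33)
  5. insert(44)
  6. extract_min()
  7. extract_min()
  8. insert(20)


insert(7) -> [7]
extract_min()->7, []
insert(22) -> [22]
insert(33) -> [22, 33]
insert(44) -> [22, 33, 44]
extract_min()->22, [33, 44]
extract_min()->33, [44]
insert(20) -> [20, 44]

Final heap: [20, 44]


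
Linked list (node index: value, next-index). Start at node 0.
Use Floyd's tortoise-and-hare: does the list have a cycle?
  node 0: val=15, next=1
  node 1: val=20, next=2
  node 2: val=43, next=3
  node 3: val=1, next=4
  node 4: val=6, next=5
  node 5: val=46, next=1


Floyd's tortoise (slow, +1) and hare (fast, +2):
  init: slow=0, fast=0
  step 1: slow=1, fast=2
  step 2: slow=2, fast=4
  step 3: slow=3, fast=1
  step 4: slow=4, fast=3
  step 5: slow=5, fast=5
  slow == fast at node 5: cycle detected

Cycle: yes


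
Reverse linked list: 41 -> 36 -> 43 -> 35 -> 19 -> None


Step 1: curr=41, set curr.next=prev(None) | reversed so far: 41
Step 2: curr=36, set curr.next=prev(41) | reversed so far: 36 -> 41
Step 3: curr=43, set curr.next=prev(36) | reversed so far: 43 -> 36 -> 41
Step 4: curr=35, set curr.next=prev(43) | reversed so far: 35 -> 43 -> 36 -> 41
Step 5: curr=19, set curr.next=prev(35) | reversed so far: 19 -> 35 -> 43 -> 36 -> 41

19 -> 35 -> 43 -> 36 -> 41 -> None


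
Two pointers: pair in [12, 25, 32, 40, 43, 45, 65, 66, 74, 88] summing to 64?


lo=0(12)+hi=9(88)=100
lo=0(12)+hi=8(74)=86
lo=0(12)+hi=7(66)=78
lo=0(12)+hi=6(65)=77
lo=0(12)+hi=5(45)=57
lo=1(25)+hi=5(45)=70
lo=1(25)+hi=4(43)=68
lo=1(25)+hi=3(40)=65
lo=1(25)+hi=2(32)=57

No pair found


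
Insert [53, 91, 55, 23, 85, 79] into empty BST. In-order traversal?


Insert 53: root
Insert 91: R from 53
Insert 55: R from 53 -> L from 91
Insert 23: L from 53
Insert 85: R from 53 -> L from 91 -> R from 55
Insert 79: R from 53 -> L from 91 -> R from 55 -> L from 85

In-order: [23, 53, 55, 79, 85, 91]


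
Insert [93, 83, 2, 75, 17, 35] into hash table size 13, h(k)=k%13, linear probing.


Insert 93: h=2 -> slot 2
Insert 83: h=5 -> slot 5
Insert 2: h=2, 1 probes -> slot 3
Insert 75: h=10 -> slot 10
Insert 17: h=4 -> slot 4
Insert 35: h=9 -> slot 9

Table: [None, None, 93, 2, 17, 83, None, None, None, 35, 75, None, None]


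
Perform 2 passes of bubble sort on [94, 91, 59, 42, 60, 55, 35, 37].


Initial: [94, 91, 59, 42, 60, 55, 35, 37]
Pass 1: [91, 59, 42, 60, 55, 35, 37, 94] (7 swaps)
Pass 2: [59, 42, 60, 55, 35, 37, 91, 94] (6 swaps)

After 2 passes: [59, 42, 60, 55, 35, 37, 91, 94]


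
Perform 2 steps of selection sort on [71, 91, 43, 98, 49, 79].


Initial: [71, 91, 43, 98, 49, 79]
Step 1: min=43 at 2
  Swap: [43, 91, 71, 98, 49, 79]
Step 2: min=49 at 4
  Swap: [43, 49, 71, 98, 91, 79]

After 2 steps: [43, 49, 71, 98, 91, 79]


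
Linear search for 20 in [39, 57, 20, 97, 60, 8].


i=0: 39!=20
i=1: 57!=20
i=2: 20==20 found!

Found at 2, 3 comps


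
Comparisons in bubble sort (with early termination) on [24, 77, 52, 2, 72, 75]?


Algorithm: bubble sort (with early termination)
Input: [24, 77, 52, 2, 72, 75]
Sorted: [2, 24, 52, 72, 75, 77]

14
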